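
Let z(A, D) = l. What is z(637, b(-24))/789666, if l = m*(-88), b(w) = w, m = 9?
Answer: -132/131611 ≈ -0.0010030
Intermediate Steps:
l = -792 (l = 9*(-88) = -792)
z(A, D) = -792
z(637, b(-24))/789666 = -792/789666 = -792*1/789666 = -132/131611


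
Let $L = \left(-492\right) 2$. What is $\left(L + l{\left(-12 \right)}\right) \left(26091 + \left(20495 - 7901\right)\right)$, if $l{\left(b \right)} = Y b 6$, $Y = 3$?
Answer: $-46422000$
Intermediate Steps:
$L = -984$
$l{\left(b \right)} = 18 b$ ($l{\left(b \right)} = 3 b 6 = 18 b$)
$\left(L + l{\left(-12 \right)}\right) \left(26091 + \left(20495 - 7901\right)\right) = \left(-984 + 18 \left(-12\right)\right) \left(26091 + \left(20495 - 7901\right)\right) = \left(-984 - 216\right) \left(26091 + 12594\right) = \left(-1200\right) 38685 = -46422000$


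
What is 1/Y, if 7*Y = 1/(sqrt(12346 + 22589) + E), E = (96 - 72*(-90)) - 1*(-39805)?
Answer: 324667 + 7*sqrt(34935) ≈ 3.2598e+5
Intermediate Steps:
E = 46381 (E = (96 + 6480) + 39805 = 6576 + 39805 = 46381)
Y = 1/(7*(46381 + sqrt(34935))) (Y = 1/(7*(sqrt(12346 + 22589) + 46381)) = 1/(7*(sqrt(34935) + 46381)) = 1/(7*(46381 + sqrt(34935))) ≈ 3.0677e-6)
1/Y = 1/(46381/15058135582 - sqrt(34935)/15058135582)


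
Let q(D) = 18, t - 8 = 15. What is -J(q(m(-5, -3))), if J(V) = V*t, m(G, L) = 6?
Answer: -414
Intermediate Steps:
t = 23 (t = 8 + 15 = 23)
J(V) = 23*V (J(V) = V*23 = 23*V)
-J(q(m(-5, -3))) = -23*18 = -1*414 = -414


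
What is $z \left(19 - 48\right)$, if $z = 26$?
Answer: $-754$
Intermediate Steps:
$z \left(19 - 48\right) = 26 \left(19 - 48\right) = 26 \left(-29\right) = -754$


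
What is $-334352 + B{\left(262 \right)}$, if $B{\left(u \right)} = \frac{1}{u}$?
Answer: $- \frac{87600223}{262} \approx -3.3435 \cdot 10^{5}$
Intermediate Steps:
$-334352 + B{\left(262 \right)} = -334352 + \frac{1}{262} = - \frac{87600223}{262}$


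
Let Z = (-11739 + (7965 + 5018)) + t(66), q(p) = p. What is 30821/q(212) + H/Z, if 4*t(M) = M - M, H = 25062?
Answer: 10913617/65932 ≈ 165.53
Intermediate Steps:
t(M) = 0 (t(M) = (M - M)/4 = (¼)*0 = 0)
Z = 1244 (Z = (-11739 + (7965 + 5018)) + 0 = (-11739 + 12983) + 0 = 1244 + 0 = 1244)
30821/q(212) + H/Z = 30821/212 + 25062/1244 = 30821*(1/212) + 25062*(1/1244) = 30821/212 + 12531/622 = 10913617/65932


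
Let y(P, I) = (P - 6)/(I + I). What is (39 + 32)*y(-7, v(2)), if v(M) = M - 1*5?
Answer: 923/6 ≈ 153.83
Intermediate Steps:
v(M) = -5 + M (v(M) = M - 5 = -5 + M)
y(P, I) = (-6 + P)/(2*I) (y(P, I) = (-6 + P)/((2*I)) = (-6 + P)*(1/(2*I)) = (-6 + P)/(2*I))
(39 + 32)*y(-7, v(2)) = (39 + 32)*((-6 - 7)/(2*(-5 + 2))) = 71*((½)*(-13)/(-3)) = 71*((½)*(-⅓)*(-13)) = 71*(13/6) = 923/6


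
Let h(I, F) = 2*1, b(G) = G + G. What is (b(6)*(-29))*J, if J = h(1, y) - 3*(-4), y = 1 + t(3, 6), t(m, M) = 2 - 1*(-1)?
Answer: -4872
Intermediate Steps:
t(m, M) = 3 (t(m, M) = 2 + 1 = 3)
b(G) = 2*G
y = 4 (y = 1 + 3 = 4)
h(I, F) = 2
J = 14 (J = 2 - 3*(-4) = 2 + 12 = 14)
(b(6)*(-29))*J = ((2*6)*(-29))*14 = (12*(-29))*14 = -348*14 = -4872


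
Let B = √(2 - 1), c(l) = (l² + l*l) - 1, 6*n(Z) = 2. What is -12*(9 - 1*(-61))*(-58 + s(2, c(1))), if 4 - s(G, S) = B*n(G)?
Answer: 45640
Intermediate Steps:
n(Z) = ⅓ (n(Z) = (⅙)*2 = ⅓)
c(l) = -1 + 2*l² (c(l) = (l² + l²) - 1 = 2*l² - 1 = -1 + 2*l²)
B = 1 (B = √1 = 1)
s(G, S) = 11/3 (s(G, S) = 4 - 1/3 = 4 - 1*⅓ = 4 - ⅓ = 11/3)
-12*(9 - 1*(-61))*(-58 + s(2, c(1))) = -12*(9 - 1*(-61))*(-58 + 11/3) = -12*(9 + 61)*(-163)/3 = -840*(-163)/3 = -12*(-11410/3) = 45640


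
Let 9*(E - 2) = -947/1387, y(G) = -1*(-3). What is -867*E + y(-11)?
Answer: -6929008/4161 ≈ -1665.2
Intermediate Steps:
y(G) = 3
E = 24019/12483 (E = 2 + (-947/1387)/9 = 2 + (-947*1/1387)/9 = 2 + (⅑)*(-947/1387) = 2 - 947/12483 = 24019/12483 ≈ 1.9241)
-867*E + y(-11) = -867*24019/12483 + 3 = -6941491/4161 + 3 = -6929008/4161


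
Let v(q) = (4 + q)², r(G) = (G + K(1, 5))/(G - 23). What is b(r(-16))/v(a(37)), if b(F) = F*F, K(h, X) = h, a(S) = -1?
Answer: 25/1521 ≈ 0.016437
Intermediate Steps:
r(G) = (1 + G)/(-23 + G) (r(G) = (G + 1)/(G - 23) = (1 + G)/(-23 + G))
b(F) = F²
b(r(-16))/v(a(37)) = ((1 - 16)/(-23 - 16))²/((4 - 1)²) = (-15/(-39))²/(3²) = (-1/39*(-15))²/9 = (5/13)²*(⅑) = (25/169)*(⅑) = 25/1521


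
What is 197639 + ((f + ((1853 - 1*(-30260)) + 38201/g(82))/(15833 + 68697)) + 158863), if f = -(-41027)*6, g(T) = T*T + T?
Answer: 346719555582799/575311180 ≈ 6.0266e+5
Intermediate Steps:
g(T) = T + T**2 (g(T) = T**2 + T = T + T**2)
f = 246162 (f = -1*(-246162) = 246162)
197639 + ((f + ((1853 - 1*(-30260)) + 38201/g(82))/(15833 + 68697)) + 158863) = 197639 + ((246162 + ((1853 - 1*(-30260)) + 38201/((82*(1 + 82))))/(15833 + 68697)) + 158863) = 197639 + ((246162 + ((1853 + 30260) + 38201/((82*83)))/84530) + 158863) = 197639 + ((246162 + (32113 + 38201/6806)*(1/84530)) + 158863) = 197639 + ((246162 + (218599279/6806)*(1/84530)) + 158863) = 197639 + ((246162 + 218599279/575311180) + 158863) = 197639 + (141619969290439/575311180 + 158863) = 197639 + 233015629278779/575311180 = 346719555582799/575311180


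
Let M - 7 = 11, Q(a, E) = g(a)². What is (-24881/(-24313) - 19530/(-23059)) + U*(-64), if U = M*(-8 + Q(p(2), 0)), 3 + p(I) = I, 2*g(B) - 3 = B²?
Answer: 2584447579805/560633467 ≈ 4609.9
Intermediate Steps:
g(B) = 3/2 + B²/2
p(I) = -3 + I
Q(a, E) = (3/2 + a²/2)²
M = 18 (M = 7 + 11 = 18)
U = -72 (U = 18*(-8 + (3 + (-3 + 2)²)²/4) = 18*(-8 + (3 + (-1)²)²/4) = 18*(-8 + (3 + 1)²/4) = 18*(-8 + (¼)*4²) = 18*(-8 + (¼)*16) = 18*(-8 + 4) = 18*(-4) = -72)
(-24881/(-24313) - 19530/(-23059)) + U*(-64) = (-24881/(-24313) - 19530/(-23059)) - 72*(-64) = (-24881*(-1/24313) - 19530*(-1/23059)) + 4608 = (24881/24313 + 19530/23059) + 4608 = 1048563869/560633467 + 4608 = 2584447579805/560633467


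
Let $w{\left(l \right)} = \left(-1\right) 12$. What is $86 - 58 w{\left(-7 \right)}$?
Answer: $782$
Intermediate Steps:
$w{\left(l \right)} = -12$
$86 - 58 w{\left(-7 \right)} = 86 - -696 = 86 + 696 = 782$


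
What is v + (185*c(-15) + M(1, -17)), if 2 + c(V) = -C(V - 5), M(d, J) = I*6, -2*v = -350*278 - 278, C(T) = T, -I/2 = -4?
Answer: 52167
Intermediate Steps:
I = 8 (I = -2*(-4) = 8)
v = 48789 (v = -(-350*278 - 278)/2 = -(-97300 - 278)/2 = -½*(-97578) = 48789)
M(d, J) = 48 (M(d, J) = 8*6 = 48)
c(V) = 3 - V (c(V) = -2 - (V - 5) = -2 - (-5 + V) = -2 + (5 - V) = 3 - V)
v + (185*c(-15) + M(1, -17)) = 48789 + (185*(3 - 1*(-15)) + 48) = 48789 + (185*(3 + 15) + 48) = 48789 + (185*18 + 48) = 48789 + (3330 + 48) = 48789 + 3378 = 52167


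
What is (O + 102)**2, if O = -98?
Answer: 16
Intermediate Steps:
(O + 102)**2 = (-98 + 102)**2 = 4**2 = 16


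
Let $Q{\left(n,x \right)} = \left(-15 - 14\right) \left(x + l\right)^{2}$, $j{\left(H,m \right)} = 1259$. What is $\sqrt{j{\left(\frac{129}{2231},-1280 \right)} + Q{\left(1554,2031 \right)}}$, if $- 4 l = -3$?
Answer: $\frac{i \sqrt{1915375597}}{4} \approx 10941.0 i$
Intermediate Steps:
$l = \frac{3}{4}$ ($l = \left(- \frac{1}{4}\right) \left(-3\right) = \frac{3}{4} \approx 0.75$)
$Q{\left(n,x \right)} = - 29 \left(\frac{3}{4} + x\right)^{2}$ ($Q{\left(n,x \right)} = \left(-15 - 14\right) \left(x + \frac{3}{4}\right)^{2} = - 29 \left(\frac{3}{4} + x\right)^{2}$)
$\sqrt{j{\left(\frac{129}{2231},-1280 \right)} + Q{\left(1554,2031 \right)}} = \sqrt{1259 - \frac{29 \left(3 + 4 \cdot 2031\right)^{2}}{16}} = \sqrt{1259 - \frac{29 \left(3 + 8124\right)^{2}}{16}} = \sqrt{1259 - \frac{29 \cdot 8127^{2}}{16}} = \sqrt{1259 - \frac{1915395741}{16}} = \sqrt{- \frac{1915375597}{16}} = \frac{i \sqrt{1915375597}}{4}$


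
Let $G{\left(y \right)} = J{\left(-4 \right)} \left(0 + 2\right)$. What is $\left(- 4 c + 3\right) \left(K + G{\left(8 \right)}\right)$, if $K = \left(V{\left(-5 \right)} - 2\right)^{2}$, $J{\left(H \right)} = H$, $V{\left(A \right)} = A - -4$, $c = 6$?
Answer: $-21$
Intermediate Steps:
$V{\left(A \right)} = 4 + A$ ($V{\left(A \right)} = A + 4 = 4 + A$)
$G{\left(y \right)} = -8$ ($G{\left(y \right)} = - 4 \left(0 + 2\right) = \left(-4\right) 2 = -8$)
$K = 9$ ($K = \left(\left(4 - 5\right) - 2\right)^{2} = \left(-1 - 2\right)^{2} = \left(-3\right)^{2} = 9$)
$\left(- 4 c + 3\right) \left(K + G{\left(8 \right)}\right) = \left(\left(-4\right) 6 + 3\right) \left(9 - 8\right) = \left(-24 + 3\right) 1 = \left(-21\right) 1 = -21$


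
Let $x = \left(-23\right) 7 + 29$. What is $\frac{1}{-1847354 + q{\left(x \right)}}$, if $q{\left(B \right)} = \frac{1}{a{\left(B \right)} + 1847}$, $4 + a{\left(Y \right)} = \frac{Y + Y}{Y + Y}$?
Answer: $- \frac{1844}{3406520775} \approx -5.4131 \cdot 10^{-7}$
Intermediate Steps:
$x = -132$ ($x = -161 + 29 = -132$)
$a{\left(Y \right)} = -3$ ($a{\left(Y \right)} = -4 + \frac{Y + Y}{Y + Y} = -4 + \frac{2 Y}{2 Y} = -4 + 2 Y \frac{1}{2 Y} = -4 + 1 = -3$)
$q{\left(B \right)} = \frac{1}{1844}$ ($q{\left(B \right)} = \frac{1}{-3 + 1847} = \frac{1}{1844}$)
$\frac{1}{-1847354 + q{\left(x \right)}} = \frac{1}{-1847354 + \frac{1}{1844}} = \frac{1}{- \frac{3406520775}{1844}} = - \frac{1844}{3406520775}$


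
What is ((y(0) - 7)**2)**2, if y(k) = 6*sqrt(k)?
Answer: 2401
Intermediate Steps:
((y(0) - 7)**2)**2 = ((6*sqrt(0) - 7)**2)**2 = ((6*0 - 7)**2)**2 = ((0 - 7)**2)**2 = ((-7)**2)**2 = 49**2 = 2401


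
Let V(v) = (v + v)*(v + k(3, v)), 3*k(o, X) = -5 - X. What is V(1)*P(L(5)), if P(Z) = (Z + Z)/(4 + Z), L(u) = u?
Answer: -20/9 ≈ -2.2222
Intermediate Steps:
k(o, X) = -5/3 - X/3 (k(o, X) = (-5 - X)/3 = -5/3 - X/3)
V(v) = 2*v*(-5/3 + 2*v/3) (V(v) = (v + v)*(v + (-5/3 - v/3)) = (2*v)*(-5/3 + 2*v/3) = 2*v*(-5/3 + 2*v/3))
P(Z) = 2*Z/(4 + Z) (P(Z) = (2*Z)/(4 + Z) = 2*Z/(4 + Z))
V(1)*P(L(5)) = ((⅔)*1*(-5 + 2*1))*(2*5/(4 + 5)) = ((⅔)*1*(-5 + 2))*(2*5/9) = ((⅔)*1*(-3))*(2*5*(⅑)) = -2*10/9 = -20/9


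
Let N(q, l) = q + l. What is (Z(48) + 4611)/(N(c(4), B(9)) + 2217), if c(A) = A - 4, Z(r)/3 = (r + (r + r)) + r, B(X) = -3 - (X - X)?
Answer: 1729/738 ≈ 2.3428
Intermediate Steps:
B(X) = -3 (B(X) = -3 - 1*0 = -3 + 0 = -3)
Z(r) = 12*r (Z(r) = 3*((r + (r + r)) + r) = 3*((r + 2*r) + r) = 3*(3*r + r) = 3*(4*r) = 12*r)
c(A) = -4 + A
N(q, l) = l + q
(Z(48) + 4611)/(N(c(4), B(9)) + 2217) = (12*48 + 4611)/((-3 + (-4 + 4)) + 2217) = (576 + 4611)/((-3 + 0) + 2217) = 5187/(-3 + 2217) = 5187/2214 = 5187*(1/2214) = 1729/738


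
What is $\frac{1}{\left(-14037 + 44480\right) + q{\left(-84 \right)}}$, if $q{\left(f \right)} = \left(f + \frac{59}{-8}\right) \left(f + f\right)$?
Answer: $\frac{1}{45794} \approx 2.1837 \cdot 10^{-5}$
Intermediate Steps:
$q{\left(f \right)} = 2 f \left(- \frac{59}{8} + f\right)$ ($q{\left(f \right)} = \left(f + 59 \left(- \frac{1}{8}\right)\right) 2 f = \left(f - \frac{59}{8}\right) 2 f = \left(- \frac{59}{8} + f\right) 2 f = 2 f \left(- \frac{59}{8} + f\right)$)
$\frac{1}{\left(-14037 + 44480\right) + q{\left(-84 \right)}} = \frac{1}{\left(-14037 + 44480\right) + \frac{1}{4} \left(-84\right) \left(-59 + 8 \left(-84\right)\right)} = \frac{1}{30443 + \frac{1}{4} \left(-84\right) \left(-59 - 672\right)} = \frac{1}{30443 + \frac{1}{4} \left(-84\right) \left(-731\right)} = \frac{1}{30443 + 15351} = \frac{1}{45794}$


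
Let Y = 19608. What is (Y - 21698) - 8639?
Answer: -10729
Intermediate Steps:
(Y - 21698) - 8639 = (19608 - 21698) - 8639 = -2090 - 8639 = -10729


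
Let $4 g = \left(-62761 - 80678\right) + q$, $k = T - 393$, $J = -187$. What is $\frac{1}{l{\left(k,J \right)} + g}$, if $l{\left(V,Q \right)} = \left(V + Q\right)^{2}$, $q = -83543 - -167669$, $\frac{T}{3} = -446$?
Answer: $\frac{4}{14655583} \approx 2.7293 \cdot 10^{-7}$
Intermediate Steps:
$T = -1338$ ($T = 3 \left(-446\right) = -1338$)
$q = 84126$ ($q = -83543 + 167669 = 84126$)
$k = -1731$ ($k = -1338 - 393 = -1731$)
$g = - \frac{59313}{4}$ ($g = \frac{\left(-62761 - 80678\right) + 84126}{4} = \frac{-143439 + 84126}{4} = \frac{1}{4} \left(-59313\right) = - \frac{59313}{4} \approx -14828.0$)
$l{\left(V,Q \right)} = \left(Q + V\right)^{2}$
$\frac{1}{l{\left(k,J \right)} + g} = \frac{1}{\left(-187 - 1731\right)^{2} - \frac{59313}{4}} = \frac{1}{\left(-1918\right)^{2} - \frac{59313}{4}} = \frac{1}{3678724 - \frac{59313}{4}} = \frac{1}{\frac{14655583}{4}} = \frac{4}{14655583}$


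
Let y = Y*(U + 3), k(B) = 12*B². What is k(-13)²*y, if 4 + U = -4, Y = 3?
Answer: -61691760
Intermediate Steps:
U = -8 (U = -4 - 4 = -8)
y = -15 (y = 3*(-8 + 3) = 3*(-5) = -15)
k(-13)²*y = (12*(-13)²)²*(-15) = (12*169)²*(-15) = 2028²*(-15) = 4112784*(-15) = -61691760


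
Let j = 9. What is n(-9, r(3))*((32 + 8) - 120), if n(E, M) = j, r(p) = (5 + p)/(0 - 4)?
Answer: -720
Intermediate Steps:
r(p) = -5/4 - p/4 (r(p) = (5 + p)/(-4) = (5 + p)*(-¼) = -5/4 - p/4)
n(E, M) = 9
n(-9, r(3))*((32 + 8) - 120) = 9*((32 + 8) - 120) = 9*(40 - 120) = 9*(-80) = -720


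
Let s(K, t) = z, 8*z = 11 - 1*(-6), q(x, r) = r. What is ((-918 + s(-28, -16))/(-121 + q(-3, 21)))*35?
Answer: 51289/160 ≈ 320.56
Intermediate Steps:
z = 17/8 (z = (11 - 1*(-6))/8 = (11 + 6)/8 = (⅛)*17 = 17/8 ≈ 2.1250)
s(K, t) = 17/8
((-918 + s(-28, -16))/(-121 + q(-3, 21)))*35 = ((-918 + 17/8)/(-121 + 21))*35 = -7327/8/(-100)*35 = -7327/8*(-1/100)*35 = (7327/800)*35 = 51289/160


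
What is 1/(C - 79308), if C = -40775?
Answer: -1/120083 ≈ -8.3276e-6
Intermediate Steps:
1/(C - 79308) = 1/(-40775 - 79308) = 1/(-120083) = -1/120083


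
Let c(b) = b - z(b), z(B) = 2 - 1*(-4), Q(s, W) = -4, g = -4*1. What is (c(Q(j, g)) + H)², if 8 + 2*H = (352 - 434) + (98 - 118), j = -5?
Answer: 4225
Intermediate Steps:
g = -4
H = -55 (H = -4 + ((352 - 434) + (98 - 118))/2 = -4 + (-82 - 20)/2 = -4 + (½)*(-102) = -4 - 51 = -55)
z(B) = 6 (z(B) = 2 + 4 = 6)
c(b) = -6 + b (c(b) = b - 1*6 = b - 6 = -6 + b)
(c(Q(j, g)) + H)² = ((-6 - 4) - 55)² = (-10 - 55)² = (-65)² = 4225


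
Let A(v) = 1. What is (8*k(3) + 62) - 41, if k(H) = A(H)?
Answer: 29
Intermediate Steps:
k(H) = 1
(8*k(3) + 62) - 41 = (8*1 + 62) - 41 = (8 + 62) - 41 = 70 - 41 = 29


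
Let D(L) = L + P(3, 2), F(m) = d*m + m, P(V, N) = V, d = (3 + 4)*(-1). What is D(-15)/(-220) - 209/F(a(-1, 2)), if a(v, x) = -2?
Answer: -11459/660 ≈ -17.362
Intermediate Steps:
d = -7 (d = 7*(-1) = -7)
F(m) = -6*m (F(m) = -7*m + m = -6*m)
D(L) = 3 + L (D(L) = L + 3 = 3 + L)
D(-15)/(-220) - 209/F(a(-1, 2)) = (3 - 15)/(-220) - 209/((-6*(-2))) = -12*(-1/220) - 209/12 = 3/55 - 209*1/12 = 3/55 - 209/12 = -11459/660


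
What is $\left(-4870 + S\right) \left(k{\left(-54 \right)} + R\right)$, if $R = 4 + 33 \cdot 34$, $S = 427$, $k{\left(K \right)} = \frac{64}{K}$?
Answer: $- \frac{44977970}{9} \approx -4.9976 \cdot 10^{6}$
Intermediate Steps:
$R = 1126$ ($R = 4 + 1122 = 1126$)
$\left(-4870 + S\right) \left(k{\left(-54 \right)} + R\right) = \left(-4870 + 427\right) \left(\frac{64}{-54} + 1126\right) = - 4443 \left(64 \left(- \frac{1}{54}\right) + 1126\right) = - 4443 \left(- \frac{32}{27} + 1126\right) = \left(-4443\right) \frac{30370}{27} = - \frac{44977970}{9}$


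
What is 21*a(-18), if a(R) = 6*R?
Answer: -2268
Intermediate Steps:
21*a(-18) = 21*(6*(-18)) = 21*(-108) = -2268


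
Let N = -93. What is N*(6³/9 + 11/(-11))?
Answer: -2139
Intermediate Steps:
N*(6³/9 + 11/(-11)) = -93*(6³/9 + 11/(-11)) = -93*(216*(⅑) + 11*(-1/11)) = -93*(24 - 1) = -93*23 = -2139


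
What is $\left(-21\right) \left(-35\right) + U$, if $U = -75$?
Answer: $660$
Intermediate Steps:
$\left(-21\right) \left(-35\right) + U = \left(-21\right) \left(-35\right) - 75 = 735 - 75 = 660$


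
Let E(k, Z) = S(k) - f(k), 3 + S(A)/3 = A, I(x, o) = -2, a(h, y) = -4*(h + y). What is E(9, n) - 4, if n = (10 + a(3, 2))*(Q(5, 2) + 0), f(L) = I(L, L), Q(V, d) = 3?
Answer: 16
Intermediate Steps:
a(h, y) = -4*h - 4*y
f(L) = -2
n = -30 (n = (10 + (-4*3 - 4*2))*(3 + 0) = (10 + (-12 - 8))*3 = (10 - 20)*3 = -10*3 = -30)
S(A) = -9 + 3*A
E(k, Z) = -7 + 3*k (E(k, Z) = (-9 + 3*k) - 1*(-2) = (-9 + 3*k) + 2 = -7 + 3*k)
E(9, n) - 4 = (-7 + 3*9) - 4 = (-7 + 27) - 4 = 20 - 4 = 16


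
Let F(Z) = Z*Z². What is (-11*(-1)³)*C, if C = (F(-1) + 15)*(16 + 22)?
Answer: 5852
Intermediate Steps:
F(Z) = Z³
C = 532 (C = ((-1)³ + 15)*(16 + 22) = (-1 + 15)*38 = 14*38 = 532)
(-11*(-1)³)*C = -11*(-1)³*532 = -11*(-1)*532 = 11*532 = 5852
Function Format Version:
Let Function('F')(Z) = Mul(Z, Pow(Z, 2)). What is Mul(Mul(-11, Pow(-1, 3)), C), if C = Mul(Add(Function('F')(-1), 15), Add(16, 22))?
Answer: 5852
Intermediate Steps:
Function('F')(Z) = Pow(Z, 3)
C = 532 (C = Mul(Add(Pow(-1, 3), 15), Add(16, 22)) = Mul(Add(-1, 15), 38) = Mul(14, 38) = 532)
Mul(Mul(-11, Pow(-1, 3)), C) = Mul(Mul(-11, Pow(-1, 3)), 532) = Mul(Mul(-11, -1), 532) = Mul(11, 532) = 5852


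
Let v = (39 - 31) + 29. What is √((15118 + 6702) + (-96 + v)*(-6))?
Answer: √22174 ≈ 148.91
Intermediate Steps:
v = 37 (v = 8 + 29 = 37)
√((15118 + 6702) + (-96 + v)*(-6)) = √((15118 + 6702) + (-96 + 37)*(-6)) = √(21820 - 59*(-6)) = √(21820 + 354) = √22174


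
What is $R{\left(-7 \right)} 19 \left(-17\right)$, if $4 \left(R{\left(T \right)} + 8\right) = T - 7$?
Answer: $\frac{7429}{2} \approx 3714.5$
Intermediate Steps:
$R{\left(T \right)} = - \frac{39}{4} + \frac{T}{4}$ ($R{\left(T \right)} = -8 + \frac{T - 7}{4} = -8 + \frac{-7 + T}{4} = -8 + \left(- \frac{7}{4} + \frac{T}{4}\right) = - \frac{39}{4} + \frac{T}{4}$)
$R{\left(-7 \right)} 19 \left(-17\right) = \left(- \frac{39}{4} + \frac{1}{4} \left(-7\right)\right) 19 \left(-17\right) = \left(- \frac{39}{4} - \frac{7}{4}\right) 19 \left(-17\right) = \left(- \frac{23}{2}\right) 19 \left(-17\right) = \left(- \frac{437}{2}\right) \left(-17\right) = \frac{7429}{2}$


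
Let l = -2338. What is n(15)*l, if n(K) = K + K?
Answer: -70140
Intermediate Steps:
n(K) = 2*K
n(15)*l = (2*15)*(-2338) = 30*(-2338) = -70140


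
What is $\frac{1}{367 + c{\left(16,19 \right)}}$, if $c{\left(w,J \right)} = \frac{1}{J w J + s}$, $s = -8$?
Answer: $\frac{5768}{2116857} \approx 0.0027248$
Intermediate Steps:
$c{\left(w,J \right)} = \frac{1}{-8 + w J^{2}}$ ($c{\left(w,J \right)} = \frac{1}{J w J - 8} = \frac{1}{w J^{2} - 8} = \frac{1}{-8 + w J^{2}}$)
$\frac{1}{367 + c{\left(16,19 \right)}} = \frac{1}{367 + \frac{1}{-8 + 16 \cdot 19^{2}}} = \frac{1}{367 + \frac{1}{-8 + 16 \cdot 361}} = \frac{1}{367 + \frac{1}{-8 + 5776}} = \frac{1}{367 + \frac{1}{5768}} = \frac{1}{\frac{2116857}{5768}} = \frac{5768}{2116857}$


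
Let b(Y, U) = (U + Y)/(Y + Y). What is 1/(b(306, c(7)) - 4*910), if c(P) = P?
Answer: -612/2227367 ≈ -0.00027476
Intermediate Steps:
b(Y, U) = (U + Y)/(2*Y) (b(Y, U) = (U + Y)/((2*Y)) = (U + Y)*(1/(2*Y)) = (U + Y)/(2*Y))
1/(b(306, c(7)) - 4*910) = 1/((1/2)*(7 + 306)/306 - 4*910) = 1/((1/2)*(1/306)*313 - 3640) = 1/(313/612 - 3640) = 1/(-2227367/612) = -612/2227367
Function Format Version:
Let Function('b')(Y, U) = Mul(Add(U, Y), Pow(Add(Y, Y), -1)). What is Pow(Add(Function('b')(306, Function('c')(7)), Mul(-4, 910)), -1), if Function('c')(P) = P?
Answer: Rational(-612, 2227367) ≈ -0.00027476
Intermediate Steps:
Function('b')(Y, U) = Mul(Rational(1, 2), Pow(Y, -1), Add(U, Y)) (Function('b')(Y, U) = Mul(Add(U, Y), Pow(Mul(2, Y), -1)) = Mul(Add(U, Y), Mul(Rational(1, 2), Pow(Y, -1))) = Mul(Rational(1, 2), Pow(Y, -1), Add(U, Y)))
Pow(Add(Function('b')(306, Function('c')(7)), Mul(-4, 910)), -1) = Pow(Add(Mul(Rational(1, 2), Pow(306, -1), Add(7, 306)), Mul(-4, 910)), -1) = Pow(Add(Mul(Rational(1, 2), Rational(1, 306), 313), -3640), -1) = Pow(Add(Rational(313, 612), -3640), -1) = Pow(Rational(-2227367, 612), -1) = Rational(-612, 2227367)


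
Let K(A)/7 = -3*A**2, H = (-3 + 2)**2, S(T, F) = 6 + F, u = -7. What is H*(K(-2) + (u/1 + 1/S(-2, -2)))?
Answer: -363/4 ≈ -90.750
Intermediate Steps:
H = 1 (H = (-1)**2 = 1)
K(A) = -21*A**2 (K(A) = 7*(-3*A**2) = -21*A**2)
H*(K(-2) + (u/1 + 1/S(-2, -2))) = 1*(-21*(-2)**2 + (-7/1 + 1/(6 - 2))) = 1*(-21*4 + (-7*1 + 1/4)) = 1*(-84 + (-7 + 1*(1/4))) = 1*(-84 + (-7 + 1/4)) = 1*(-84 - 27/4) = 1*(-363/4) = -363/4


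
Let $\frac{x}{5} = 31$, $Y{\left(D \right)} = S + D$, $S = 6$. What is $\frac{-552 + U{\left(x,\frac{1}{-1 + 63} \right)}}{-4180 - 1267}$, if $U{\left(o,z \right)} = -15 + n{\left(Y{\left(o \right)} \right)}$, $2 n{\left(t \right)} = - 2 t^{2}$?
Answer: $\frac{26488}{5447} \approx 4.8629$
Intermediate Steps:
$Y{\left(D \right)} = 6 + D$
$x = 155$ ($x = 5 \cdot 31 = 155$)
$n{\left(t \right)} = - t^{2}$ ($n{\left(t \right)} = \frac{\left(-2\right) t^{2}}{2} = - t^{2}$)
$U{\left(o,z \right)} = -15 - \left(6 + o\right)^{2}$
$\frac{-552 + U{\left(x,\frac{1}{-1 + 63} \right)}}{-4180 - 1267} = \frac{-552 - \left(15 + \left(6 + 155\right)^{2}\right)}{-4180 - 1267} = \frac{-552 - 25936}{-5447} = \left(-552 - 25936\right) \left(- \frac{1}{5447}\right) = \left(-26488\right) \left(- \frac{1}{5447}\right) = \frac{26488}{5447}$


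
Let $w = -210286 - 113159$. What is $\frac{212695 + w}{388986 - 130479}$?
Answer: $- \frac{110750}{258507} \approx -0.42842$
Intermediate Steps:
$w = -323445$ ($w = -210286 - 113159 = -323445$)
$\frac{212695 + w}{388986 - 130479} = \frac{212695 - 323445}{388986 - 130479} = - \frac{110750}{258507}$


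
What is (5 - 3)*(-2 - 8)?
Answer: -20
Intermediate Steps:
(5 - 3)*(-2 - 8) = 2*(-10) = -20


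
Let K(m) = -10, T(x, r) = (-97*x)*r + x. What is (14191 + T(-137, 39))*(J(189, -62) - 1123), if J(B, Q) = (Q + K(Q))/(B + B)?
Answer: -12555949775/21 ≈ -5.9790e+8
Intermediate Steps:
T(x, r) = x - 97*r*x (T(x, r) = -97*r*x + x = x - 97*r*x)
J(B, Q) = (-10 + Q)/(2*B) (J(B, Q) = (Q - 10)/(B + B) = (-10 + Q)/((2*B)) = (-10 + Q)*(1/(2*B)) = (-10 + Q)/(2*B))
(14191 + T(-137, 39))*(J(189, -62) - 1123) = (14191 - 137*(1 - 97*39))*((½)*(-10 - 62)/189 - 1123) = (14191 - 137*(1 - 3783))*((½)*(1/189)*(-72) - 1123) = (14191 - 137*(-3782))*(-4/21 - 1123) = (14191 + 518134)*(-23587/21) = 532325*(-23587/21) = -12555949775/21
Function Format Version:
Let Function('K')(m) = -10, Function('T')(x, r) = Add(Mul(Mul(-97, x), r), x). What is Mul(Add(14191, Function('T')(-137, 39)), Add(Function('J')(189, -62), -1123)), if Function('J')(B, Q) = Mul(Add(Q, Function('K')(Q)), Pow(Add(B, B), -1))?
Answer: Rational(-12555949775, 21) ≈ -5.9790e+8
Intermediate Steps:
Function('T')(x, r) = Add(x, Mul(-97, r, x)) (Function('T')(x, r) = Add(Mul(-97, r, x), x) = Add(x, Mul(-97, r, x)))
Function('J')(B, Q) = Mul(Rational(1, 2), Pow(B, -1), Add(-10, Q)) (Function('J')(B, Q) = Mul(Add(Q, -10), Pow(Add(B, B), -1)) = Mul(Add(-10, Q), Pow(Mul(2, B), -1)) = Mul(Add(-10, Q), Mul(Rational(1, 2), Pow(B, -1))) = Mul(Rational(1, 2), Pow(B, -1), Add(-10, Q)))
Mul(Add(14191, Function('T')(-137, 39)), Add(Function('J')(189, -62), -1123)) = Mul(Add(14191, Mul(-137, Add(1, Mul(-97, 39)))), Add(Mul(Rational(1, 2), Pow(189, -1), Add(-10, -62)), -1123)) = Mul(Add(14191, Mul(-137, Add(1, -3783))), Add(Mul(Rational(1, 2), Rational(1, 189), -72), -1123)) = Mul(Add(14191, Mul(-137, -3782)), Add(Rational(-4, 21), -1123)) = Mul(Add(14191, 518134), Rational(-23587, 21)) = Mul(532325, Rational(-23587, 21)) = Rational(-12555949775, 21)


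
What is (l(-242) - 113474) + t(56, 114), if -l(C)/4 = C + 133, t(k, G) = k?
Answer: -112982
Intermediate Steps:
l(C) = -532 - 4*C (l(C) = -4*(C + 133) = -4*(133 + C) = -532 - 4*C)
(l(-242) - 113474) + t(56, 114) = ((-532 - 4*(-242)) - 113474) + 56 = ((-532 + 968) - 113474) + 56 = (436 - 113474) + 56 = -113038 + 56 = -112982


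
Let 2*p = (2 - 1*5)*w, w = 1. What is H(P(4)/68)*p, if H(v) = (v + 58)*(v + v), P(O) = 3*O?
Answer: -8901/289 ≈ -30.799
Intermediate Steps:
p = -3/2 (p = ((2 - 1*5)*1)/2 = ((2 - 5)*1)/2 = (-3*1)/2 = (1/2)*(-3) = -3/2 ≈ -1.5000)
H(v) = 2*v*(58 + v) (H(v) = (58 + v)*(2*v) = 2*v*(58 + v))
H(P(4)/68)*p = (2*((3*4)/68)*(58 + (3*4)/68))*(-3/2) = (2*(12*(1/68))*(58 + 12*(1/68)))*(-3/2) = (2*(3/17)*(58 + 3/17))*(-3/2) = (2*(3/17)*(989/17))*(-3/2) = (5934/289)*(-3/2) = -8901/289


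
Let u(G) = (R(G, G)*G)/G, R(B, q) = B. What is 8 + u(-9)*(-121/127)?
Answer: 2105/127 ≈ 16.575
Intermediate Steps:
u(G) = G (u(G) = (G*G)/G = G²/G = G)
8 + u(-9)*(-121/127) = 8 - (-1089)/127 = 8 - 9*(-121/127) = 8 + 1089/127 = 2105/127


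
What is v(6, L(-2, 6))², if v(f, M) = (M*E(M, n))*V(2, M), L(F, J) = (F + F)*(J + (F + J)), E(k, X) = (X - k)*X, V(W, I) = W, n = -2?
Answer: 36966400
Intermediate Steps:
E(k, X) = X*(X - k)
L(F, J) = 2*F*(F + 2*J) (L(F, J) = (2*F)*(F + 2*J) = 2*F*(F + 2*J))
v(f, M) = 2*M*(4 + 2*M) (v(f, M) = (M*(-2*(-2 - M)))*2 = (M*(4 + 2*M))*2 = 2*M*(4 + 2*M))
v(6, L(-2, 6))² = (4*(2*(-2)*(-2 + 2*6))*(2 + 2*(-2)*(-2 + 2*6)))² = (4*(2*(-2)*(-2 + 12))*(2 + 2*(-2)*(-2 + 12)))² = (4*(2*(-2)*10)*(2 + 2*(-2)*10))² = (4*(-40)*(2 - 40))² = (4*(-40)*(-38))² = 6080² = 36966400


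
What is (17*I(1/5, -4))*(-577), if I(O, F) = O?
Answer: -9809/5 ≈ -1961.8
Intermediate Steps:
(17*I(1/5, -4))*(-577) = (17/5)*(-577) = -9809/5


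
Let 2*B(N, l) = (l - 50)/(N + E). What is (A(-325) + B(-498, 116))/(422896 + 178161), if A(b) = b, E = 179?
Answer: -9428/17430653 ≈ -0.00054089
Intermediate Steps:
B(N, l) = (-50 + l)/(2*(179 + N)) (B(N, l) = ((l - 50)/(N + 179))/2 = ((-50 + l)/(179 + N))/2 = (-50 + l)/(2*(179 + N)))
(A(-325) + B(-498, 116))/(422896 + 178161) = (-325 + (-50 + 116)/(2*(179 - 498)))/(422896 + 178161) = (-325 + (1/2)*66/(-319))/601057 = (-325 + (1/2)*(-1/319)*66)*(1/601057) = (-325 - 3/29)*(1/601057) = -9428/29*1/601057 = -9428/17430653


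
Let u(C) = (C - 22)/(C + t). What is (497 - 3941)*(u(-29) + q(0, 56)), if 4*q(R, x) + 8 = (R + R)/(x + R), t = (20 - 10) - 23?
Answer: 2706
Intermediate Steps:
t = -13 (t = 10 - 23 = -13)
q(R, x) = -2 + R/(2*(R + x)) (q(R, x) = -2 + ((R + R)/(x + R))/4 = -2 + ((2*R)/(R + x))/4 = -2 + (2*R/(R + x))/4 = -2 + R/(2*(R + x)))
u(C) = (-22 + C)/(-13 + C) (u(C) = (C - 22)/(C - 13) = (-22 + C)/(-13 + C))
(497 - 3941)*(u(-29) + q(0, 56)) = (497 - 3941)*((-22 - 29)/(-13 - 29) + (-2*56 - 3/2*0)/(0 + 56)) = -3444*(-51/(-42) + (-112 + 0)/56) = -3444*(-1/42*(-51) + (1/56)*(-112)) = -3444*(17/14 - 2) = -3444*(-11/14) = 2706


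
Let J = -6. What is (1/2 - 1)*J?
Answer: 3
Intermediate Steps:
(1/2 - 1)*J = (1/2 - 1)*(-6) = (½ - 1)*(-6) = -½*(-6) = 3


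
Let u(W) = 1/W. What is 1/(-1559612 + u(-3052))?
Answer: -3052/4759935825 ≈ -6.4118e-7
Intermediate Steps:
1/(-1559612 + u(-3052)) = 1/(-1559612 + 1/(-3052)) = 1/(-1559612 - 1/3052) = 1/(-4759935825/3052) = -3052/4759935825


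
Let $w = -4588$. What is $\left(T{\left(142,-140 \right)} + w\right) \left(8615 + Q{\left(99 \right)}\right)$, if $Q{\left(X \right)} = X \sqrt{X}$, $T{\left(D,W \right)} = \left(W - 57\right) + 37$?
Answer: $-40904020 - 1410156 \sqrt{11} \approx -4.5581 \cdot 10^{7}$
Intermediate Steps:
$T{\left(D,W \right)} = -20 + W$ ($T{\left(D,W \right)} = \left(-57 + W\right) + 37 = -20 + W$)
$Q{\left(X \right)} = X^{\frac{3}{2}}$
$\left(T{\left(142,-140 \right)} + w\right) \left(8615 + Q{\left(99 \right)}\right) = \left(\left(-20 - 140\right) - 4588\right) \left(8615 + 99^{\frac{3}{2}}\right) = \left(-160 - 4588\right) \left(8615 + 297 \sqrt{11}\right) = - 4748 \left(8615 + 297 \sqrt{11}\right) = -40904020 - 1410156 \sqrt{11}$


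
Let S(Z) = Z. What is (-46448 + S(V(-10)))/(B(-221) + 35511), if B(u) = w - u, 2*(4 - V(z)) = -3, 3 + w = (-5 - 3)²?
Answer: -92885/71586 ≈ -1.2975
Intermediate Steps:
w = 61 (w = -3 + (-5 - 3)² = -3 + (-8)² = -3 + 64 = 61)
V(z) = 11/2 (V(z) = 4 - ½*(-3) = 4 + 3/2 = 11/2)
B(u) = 61 - u
(-46448 + S(V(-10)))/(B(-221) + 35511) = (-46448 + 11/2)/((61 - 1*(-221)) + 35511) = -92885/(2*((61 + 221) + 35511)) = -92885/(2*(282 + 35511)) = -92885/2/35793 = -92885/2*1/35793 = -92885/71586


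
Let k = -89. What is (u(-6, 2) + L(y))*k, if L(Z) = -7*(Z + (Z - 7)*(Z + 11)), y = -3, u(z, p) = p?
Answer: -51887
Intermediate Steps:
L(Z) = -7*Z - 7*(-7 + Z)*(11 + Z) (L(Z) = -7*(Z + (-7 + Z)*(11 + Z)) = -7*Z - 7*(-7 + Z)*(11 + Z))
(u(-6, 2) + L(y))*k = (2 + (539 - 35*(-3) - 7*(-3)²))*(-89) = (2 + (539 + 105 - 7*9))*(-89) = (2 + (539 + 105 - 63))*(-89) = (2 + 581)*(-89) = 583*(-89) = -51887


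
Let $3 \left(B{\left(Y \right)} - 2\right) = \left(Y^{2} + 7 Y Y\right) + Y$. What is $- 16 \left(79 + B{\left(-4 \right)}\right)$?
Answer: $- \frac{5872}{3} \approx -1957.3$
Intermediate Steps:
$B{\left(Y \right)} = 2 + \frac{Y}{3} + \frac{8 Y^{2}}{3}$ ($B{\left(Y \right)} = 2 + \frac{\left(Y^{2} + 7 Y Y\right) + Y}{3} = 2 + \frac{\left(Y^{2} + 7 Y^{2}\right) + Y}{3} = 2 + \frac{8 Y^{2} + Y}{3} = 2 + \frac{Y + 8 Y^{2}}{3} = 2 + \left(\frac{Y}{3} + \frac{8 Y^{2}}{3}\right) = 2 + \frac{Y}{3} + \frac{8 Y^{2}}{3}$)
$- 16 \left(79 + B{\left(-4 \right)}\right) = - 16 \left(79 + \left(2 + \frac{1}{3} \left(-4\right) + \frac{8 \left(-4\right)^{2}}{3}\right)\right) = - 16 \left(79 + \left(2 - \frac{4}{3} + \frac{8}{3} \cdot 16\right)\right) = - 16 \left(79 + \left(2 - \frac{4}{3} + \frac{128}{3}\right)\right) = - 16 \left(79 + \frac{130}{3}\right) = \left(-16\right) \frac{367}{3} = - \frac{5872}{3}$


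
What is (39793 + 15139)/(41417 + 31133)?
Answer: 27466/36275 ≈ 0.75716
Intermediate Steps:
(39793 + 15139)/(41417 + 31133) = 54932/72550 = 54932*(1/72550) = 27466/36275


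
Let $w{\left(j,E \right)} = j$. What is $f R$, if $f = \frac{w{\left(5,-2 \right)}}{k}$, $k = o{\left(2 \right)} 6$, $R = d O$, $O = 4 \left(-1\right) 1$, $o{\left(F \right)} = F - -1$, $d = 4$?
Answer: $- \frac{40}{9} \approx -4.4444$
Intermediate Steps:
$o{\left(F \right)} = 1 + F$ ($o{\left(F \right)} = F + 1 = 1 + F$)
$O = -4$ ($O = \left(-4\right) 1 = -4$)
$R = -16$ ($R = 4 \left(-4\right) = -16$)
$k = 18$ ($k = \left(1 + 2\right) 6 = 3 \cdot 6 = 18$)
$f = \frac{5}{18} \approx 0.27778$
$f R = \frac{5}{18} \left(-16\right) = - \frac{40}{9}$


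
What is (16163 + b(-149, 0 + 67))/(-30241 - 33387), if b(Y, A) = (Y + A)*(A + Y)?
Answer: -22887/63628 ≈ -0.35970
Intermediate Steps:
b(Y, A) = (A + Y)² (b(Y, A) = (A + Y)*(A + Y) = (A + Y)²)
(16163 + b(-149, 0 + 67))/(-30241 - 33387) = (16163 + ((0 + 67) - 149)²)/(-30241 - 33387) = (16163 + (67 - 149)²)/(-63628) = (16163 + (-82)²)*(-1/63628) = (16163 + 6724)*(-1/63628) = 22887*(-1/63628) = -22887/63628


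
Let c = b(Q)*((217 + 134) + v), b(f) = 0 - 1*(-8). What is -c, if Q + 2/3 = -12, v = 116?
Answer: -3736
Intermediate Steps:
Q = -38/3 (Q = -⅔ - 12 = -38/3 ≈ -12.667)
b(f) = 8 (b(f) = 0 + 8 = 8)
c = 3736 (c = 8*((217 + 134) + 116) = 8*(351 + 116) = 8*467 = 3736)
-c = -1*3736 = -3736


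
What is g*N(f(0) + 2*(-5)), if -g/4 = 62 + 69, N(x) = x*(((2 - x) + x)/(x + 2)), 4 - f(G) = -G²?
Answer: -1572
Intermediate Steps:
f(G) = 4 + G² (f(G) = 4 - (-1)*G² = 4 + G²)
N(x) = 2*x/(2 + x) (N(x) = x*(2/(2 + x)) = 2*x/(2 + x))
g = -524 (g = -4*(62 + 69) = -4*131 = -524)
g*N(f(0) + 2*(-5)) = -1048*((4 + 0²) + 2*(-5))/(2 + ((4 + 0²) + 2*(-5))) = -1048*((4 + 0) - 10)/(2 + ((4 + 0) - 10)) = -1048*(4 - 10)/(2 + (4 - 10)) = -1048*(-6)/(2 - 6) = -1048*(-6)/(-4) = -1048*(-6)*(-1)/4 = -524*3 = -1572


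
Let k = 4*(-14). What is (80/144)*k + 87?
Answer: 503/9 ≈ 55.889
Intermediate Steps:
k = -56
(80/144)*k + 87 = (80/144)*(-56) + 87 = (80*(1/144))*(-56) + 87 = (5/9)*(-56) + 87 = -280/9 + 87 = 503/9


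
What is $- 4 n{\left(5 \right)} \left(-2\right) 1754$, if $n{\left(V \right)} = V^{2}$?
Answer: $350800$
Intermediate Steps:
$- 4 n{\left(5 \right)} \left(-2\right) 1754 = - 4 \cdot 5^{2} \left(-2\right) 1754 = \left(-4\right) 25 \left(-2\right) 1754 = \left(-100\right) \left(-2\right) 1754 = 200 \cdot 1754 = 350800$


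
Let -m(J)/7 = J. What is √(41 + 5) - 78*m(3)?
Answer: 1638 + √46 ≈ 1644.8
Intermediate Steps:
m(J) = -7*J
√(41 + 5) - 78*m(3) = √(41 + 5) - (-546)*3 = √46 - 78*(-21) = √46 + 1638 = 1638 + √46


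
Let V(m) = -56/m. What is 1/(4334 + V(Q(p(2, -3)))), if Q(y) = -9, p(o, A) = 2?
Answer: 9/39062 ≈ 0.00023040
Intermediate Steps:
1/(4334 + V(Q(p(2, -3)))) = 1/(4334 - 56/(-9)) = 1/(4334 - 56*(-1/9)) = 1/(4334 + 56/9) = 1/(39062/9) = 9/39062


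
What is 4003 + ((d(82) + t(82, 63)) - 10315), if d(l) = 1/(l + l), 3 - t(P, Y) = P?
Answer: -1048123/164 ≈ -6391.0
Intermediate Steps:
t(P, Y) = 3 - P
d(l) = 1/(2*l)
4003 + ((d(82) + t(82, 63)) - 10315) = 4003 + (((1/2)/82 + (3 - 1*82)) - 10315) = 4003 + (((1/2)*(1/82) + (3 - 82)) - 10315) = 4003 + ((1/164 - 79) - 10315) = 4003 + (-12955/164 - 10315) = 4003 - 1704615/164 = -1048123/164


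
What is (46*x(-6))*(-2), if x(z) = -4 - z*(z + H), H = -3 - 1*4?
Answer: 7544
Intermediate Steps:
H = -7 (H = -3 - 4 = -7)
x(z) = -4 - z*(-7 + z) (x(z) = -4 - z*(z - 7) = -4 - z*(-7 + z))
(46*x(-6))*(-2) = (46*(-4 - 1*(-6)² + 7*(-6)))*(-2) = (46*(-4 - 1*36 - 42))*(-2) = (46*(-4 - 36 - 42))*(-2) = (46*(-82))*(-2) = -3772*(-2) = 7544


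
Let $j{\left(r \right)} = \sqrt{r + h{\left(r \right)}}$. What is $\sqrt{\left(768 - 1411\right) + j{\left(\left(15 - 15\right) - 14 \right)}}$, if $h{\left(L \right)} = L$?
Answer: $\sqrt{-643 + 2 i \sqrt{7}} \approx 0.1043 + 25.358 i$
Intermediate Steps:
$j{\left(r \right)} = \sqrt{2} \sqrt{r}$ ($j{\left(r \right)} = \sqrt{r + r} = \sqrt{2 r} = \sqrt{2} \sqrt{r}$)
$\sqrt{\left(768 - 1411\right) + j{\left(\left(15 - 15\right) - 14 \right)}} = \sqrt{\left(768 - 1411\right) + \sqrt{2} \sqrt{\left(15 - 15\right) - 14}} = \sqrt{\left(768 - 1411\right) + \sqrt{2} \sqrt{0 - 14}} = \sqrt{-643 + \sqrt{2} \sqrt{-14}} = \sqrt{-643 + \sqrt{2} i \sqrt{14}} = \sqrt{-643 + 2 i \sqrt{7}}$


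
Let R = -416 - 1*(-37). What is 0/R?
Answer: 0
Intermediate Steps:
R = -379 (R = -416 + 37 = -379)
0/R = 0/(-379) = 0*(-1/379) = 0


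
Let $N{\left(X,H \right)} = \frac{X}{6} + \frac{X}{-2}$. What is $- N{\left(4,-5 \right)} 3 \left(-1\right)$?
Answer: $-4$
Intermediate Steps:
$N{\left(X,H \right)} = - \frac{X}{3}$ ($N{\left(X,H \right)} = X \frac{1}{6} + X \left(- \frac{1}{2}\right) = \frac{X}{6} - \frac{X}{2} = - \frac{X}{3}$)
$- N{\left(4,-5 \right)} 3 \left(-1\right) = - \frac{\left(-1\right) 4}{3} \cdot 3 \left(-1\right) = \left(-1\right) \left(- \frac{4}{3}\right) \left(-3\right) = \frac{4}{3} \left(-3\right) = -4$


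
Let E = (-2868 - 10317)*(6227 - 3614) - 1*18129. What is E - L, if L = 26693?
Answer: -34497227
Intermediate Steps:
E = -34470534 (E = -13185*2613 - 18129 = -34452405 - 18129 = -34470534)
E - L = -34470534 - 1*26693 = -34470534 - 26693 = -34497227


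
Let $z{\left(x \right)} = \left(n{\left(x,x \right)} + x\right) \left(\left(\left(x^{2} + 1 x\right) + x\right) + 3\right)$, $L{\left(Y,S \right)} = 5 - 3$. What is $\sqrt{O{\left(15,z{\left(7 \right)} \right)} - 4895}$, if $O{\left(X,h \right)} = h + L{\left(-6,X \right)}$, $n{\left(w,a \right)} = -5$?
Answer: $69 i \approx 69.0 i$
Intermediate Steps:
$L{\left(Y,S \right)} = 2$
$z{\left(x \right)} = \left(-5 + x\right) \left(3 + x^{2} + 2 x\right)$ ($z{\left(x \right)} = \left(-5 + x\right) \left(\left(\left(x^{2} + 1 x\right) + x\right) + 3\right) = \left(-5 + x\right) \left(\left(\left(x^{2} + x\right) + x\right) + 3\right) = \left(-5 + x\right) \left(\left(\left(x + x^{2}\right) + x\right) + 3\right) = \left(-5 + x\right) \left(\left(x^{2} + 2 x\right) + 3\right) = \left(-5 + x\right) \left(3 + x^{2} + 2 x\right)$)
$O{\left(X,h \right)} = 2 + h$ ($O{\left(X,h \right)} = h + 2 = 2 + h$)
$\sqrt{O{\left(15,z{\left(7 \right)} \right)} - 4895} = \sqrt{\left(2 - \left(64 - 343 + 147\right)\right) - 4895} = \sqrt{\left(2 - -132\right) - 4895} = \sqrt{\left(2 + 132\right) - 4895} = \sqrt{134 - 4895} = \sqrt{-4761} = 69 i$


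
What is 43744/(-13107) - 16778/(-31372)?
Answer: -576213761/205596402 ≈ -2.8026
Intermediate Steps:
43744/(-13107) - 16778/(-31372) = 43744*(-1/13107) - 16778*(-1/31372) = -43744/13107 + 8389/15686 = -576213761/205596402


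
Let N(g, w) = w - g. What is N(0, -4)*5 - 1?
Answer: -21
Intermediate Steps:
N(0, -4)*5 - 1 = (-4 - 1*0)*5 - 1 = (-4 + 0)*5 - 1 = -4*5 - 1 = -20 - 1 = -21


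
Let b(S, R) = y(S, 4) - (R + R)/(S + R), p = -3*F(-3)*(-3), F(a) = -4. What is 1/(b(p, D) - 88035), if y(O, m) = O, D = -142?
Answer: -89/7838461 ≈ -1.1354e-5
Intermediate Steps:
p = -36 (p = -3*(-4)*(-3) = 12*(-3) = -36)
b(S, R) = S - 2*R/(R + S) (b(S, R) = S - (R + R)/(S + R) = S - 2*R/(R + S))
1/(b(p, D) - 88035) = 1/(((-36)² - 2*(-142) - 142*(-36))/(-142 - 36) - 88035) = 1/((1296 + 284 + 5112)/(-178) - 88035) = 1/(-1/178*6692 - 88035) = 1/(-3346/89 - 88035) = 1/(-7838461/89) = -89/7838461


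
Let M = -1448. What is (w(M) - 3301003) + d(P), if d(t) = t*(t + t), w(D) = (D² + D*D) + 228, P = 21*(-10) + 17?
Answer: 967131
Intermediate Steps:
P = -193 (P = -210 + 17 = -193)
w(D) = 228 + 2*D² (w(D) = (D² + D²) + 228 = 2*D² + 228 = 228 + 2*D²)
d(t) = 2*t² (d(t) = t*(2*t) = 2*t²)
(w(M) - 3301003) + d(P) = ((228 + 2*(-1448)²) - 3301003) + 2*(-193)² = ((228 + 2*2096704) - 3301003) + 2*37249 = ((228 + 4193408) - 3301003) + 74498 = (4193636 - 3301003) + 74498 = 892633 + 74498 = 967131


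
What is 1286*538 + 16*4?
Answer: 691932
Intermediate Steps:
1286*538 + 16*4 = 691868 + 64 = 691932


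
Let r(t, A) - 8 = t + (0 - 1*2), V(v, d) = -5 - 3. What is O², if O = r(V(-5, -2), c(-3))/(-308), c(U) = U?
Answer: 1/23716 ≈ 4.2166e-5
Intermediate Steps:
V(v, d) = -8
r(t, A) = 6 + t (r(t, A) = 8 + (t + (0 - 1*2)) = 8 + (t + (0 - 2)) = 8 + (t - 2) = 8 + (-2 + t) = 6 + t)
O = 1/154 (O = (6 - 8)/(-308) = -2*(-1/308) = 1/154 ≈ 0.0064935)
O² = (1/154)² = 1/23716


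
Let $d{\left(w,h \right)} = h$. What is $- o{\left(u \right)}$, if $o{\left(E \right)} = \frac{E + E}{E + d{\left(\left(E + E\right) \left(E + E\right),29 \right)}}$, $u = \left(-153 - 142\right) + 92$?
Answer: $- \frac{7}{3} \approx -2.3333$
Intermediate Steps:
$u = -203$ ($u = -295 + 92 = -203$)
$o{\left(E \right)} = \frac{2 E}{29 + E}$ ($o{\left(E \right)} = \frac{E + E}{E + 29} = \frac{2 E}{29 + E}$)
$- o{\left(u \right)} = - \frac{2 \left(-203\right)}{29 - 203} = - \frac{2 \left(-203\right)}{-174} = - \frac{2 \left(-203\right) \left(-1\right)}{174} = \left(-1\right) \frac{7}{3} = - \frac{7}{3}$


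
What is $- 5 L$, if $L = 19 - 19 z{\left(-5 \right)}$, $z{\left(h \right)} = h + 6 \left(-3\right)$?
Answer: $-2280$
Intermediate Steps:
$z{\left(h \right)} = -18 + h$ ($z{\left(h \right)} = h - 18 = -18 + h$)
$L = 456$ ($L = 19 - 19 \left(-18 - 5\right) = 19 - -437 = 19 + 437 = 456$)
$- 5 L = \left(-5\right) 456 = -2280$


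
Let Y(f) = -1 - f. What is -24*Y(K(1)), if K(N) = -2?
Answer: -24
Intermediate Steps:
-24*Y(K(1)) = -24*(-1 - 1*(-2)) = -24*(-1 + 2) = -24*1 = -24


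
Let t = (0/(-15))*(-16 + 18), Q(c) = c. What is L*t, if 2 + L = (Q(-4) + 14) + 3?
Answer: 0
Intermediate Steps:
t = 0 (t = (0*(-1/15))*2 = 0*2 = 0)
L = 11 (L = -2 + ((-4 + 14) + 3) = -2 + (10 + 3) = -2 + 13 = 11)
L*t = 11*0 = 0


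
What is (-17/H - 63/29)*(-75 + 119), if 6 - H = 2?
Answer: -8195/29 ≈ -282.59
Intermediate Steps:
H = 4 (H = 6 - 1*2 = 6 - 2 = 4)
(-17/H - 63/29)*(-75 + 119) = (-17/4 - 63/29)*(-75 + 119) = (-17*¼ - 63*1/29)*44 = (-17/4 - 63/29)*44 = -745/116*44 = -8195/29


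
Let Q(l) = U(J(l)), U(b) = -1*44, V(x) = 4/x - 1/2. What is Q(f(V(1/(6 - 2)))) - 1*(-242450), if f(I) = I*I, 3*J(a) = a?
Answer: 242406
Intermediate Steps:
J(a) = a/3
V(x) = -½ + 4/x (V(x) = 4/x - 1*½ = 4/x - ½ = -½ + 4/x)
f(I) = I²
U(b) = -44
Q(l) = -44
Q(f(V(1/(6 - 2)))) - 1*(-242450) = -44 - 1*(-242450) = -44 + 242450 = 242406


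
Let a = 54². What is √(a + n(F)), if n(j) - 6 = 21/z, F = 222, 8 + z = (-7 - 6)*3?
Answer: 3*√717079/47 ≈ 54.051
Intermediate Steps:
z = -47 (z = -8 + (-7 - 6)*3 = -8 - 13*3 = -8 - 39 = -47)
a = 2916
n(j) = 261/47 (n(j) = 6 + 21/(-47) = 6 + 21*(-1/47) = 6 - 21/47 = 261/47)
√(a + n(F)) = √(2916 + 261/47) = √(137313/47) = 3*√717079/47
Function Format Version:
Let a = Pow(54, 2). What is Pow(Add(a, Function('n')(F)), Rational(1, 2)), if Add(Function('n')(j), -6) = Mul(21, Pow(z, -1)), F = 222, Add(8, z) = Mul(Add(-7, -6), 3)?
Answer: Mul(Rational(3, 47), Pow(717079, Rational(1, 2))) ≈ 54.051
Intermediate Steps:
z = -47 (z = Add(-8, Mul(Add(-7, -6), 3)) = Add(-8, Mul(-13, 3)) = Add(-8, -39) = -47)
a = 2916
Function('n')(j) = Rational(261, 47) (Function('n')(j) = Add(6, Mul(21, Pow(-47, -1))) = Add(6, Mul(21, Rational(-1, 47))) = Add(6, Rational(-21, 47)) = Rational(261, 47))
Pow(Add(a, Function('n')(F)), Rational(1, 2)) = Pow(Add(2916, Rational(261, 47)), Rational(1, 2)) = Pow(Rational(137313, 47), Rational(1, 2)) = Mul(Rational(3, 47), Pow(717079, Rational(1, 2)))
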